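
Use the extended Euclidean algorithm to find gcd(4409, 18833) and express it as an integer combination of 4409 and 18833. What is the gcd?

1

Repeated division:
18833 = 4·4409 + 1197
4409 = 3·1197 + 818
1197 = 1·818 + 379
818 = 2·379 + 60
379 = 6·60 + 19
60 = 3·19 + 3
19 = 6·3 + 1
3 = 3·1 + 0
gcd(4409, 18833) = 1.
Back-substituting:
1 = 19 − 6·3
1 = −6·60 + 19·19
1 = 19·379 − 120·60
1 = −120·818 + 259·379
1 = 259·1197 − 379·818
1 = −379·4409 + 1396·1197
1 = 1396·18833 − 5963·4409
So 1 = (1396)·18833 + (-5963)·4409.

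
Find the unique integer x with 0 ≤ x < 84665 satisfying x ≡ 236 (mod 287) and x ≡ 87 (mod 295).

Write x = 236 + 287·k. Then 287·k ≡ 87 − 236 ≡ 146 (mod 295).
Need 287⁻¹ mod 295. Extended Euclid on (295, 287):
295 = 1×287 + 8
287 = 35×8 + 7
8 = 1×7 + 1
7 = 7×1 + 0
Back-substitute:
1 = 8 − 7
1 = −287 + 36·8
1 = 36·295 − 37·287
287⁻¹ ≡ 258 (mod 295), so k ≡ 258·146 ≡ 203 (mod 295).
x = 236 + 287·203 = 58497.

58497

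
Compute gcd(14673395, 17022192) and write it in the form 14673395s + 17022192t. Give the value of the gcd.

Repeated division:
17022192 = 1*14673395 + 2348797
14673395 = 6*2348797 + 580613
2348797 = 4*580613 + 26345
580613 = 22*26345 + 1023
26345 = 25*1023 + 770
1023 = 1*770 + 253
770 = 3*253 + 11
253 = 23*11 + 0
gcd(14673395, 17022192) = 11.
Working backward:
11 = 770 − 3·253
11 = −3·1023 + 4·770
11 = 4·26345 − 103·1023
11 = −103·580613 + 2270·26345
11 = 2270·2348797 − 9183·580613
11 = −9183·14673395 + 57368·2348797
11 = 57368·17022192 − 66551·14673395
So 11 = (57368)·17022192 + (-66551)·14673395.

11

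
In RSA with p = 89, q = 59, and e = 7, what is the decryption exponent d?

4375

φ(n) = (p−1)(q−1) = 88·58 = 5104.
Need d with 7·d ≡ 1 (mod 5104). Apply the extended Euclidean algorithm:
5104 = 729*7 + 1
7 = 7*1 + 0
Back-substitute:
1 = 5104 − 729·7
So 7·(-729) ≡ 1 (mod 5104), hence d ≡ -729 ≡ 4375 (mod 5104).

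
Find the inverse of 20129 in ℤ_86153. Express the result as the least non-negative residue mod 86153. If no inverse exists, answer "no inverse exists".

gcd(86153, 20129) by repeated division:
86153 = 4×20129 + 5637
20129 = 3×5637 + 3218
5637 = 1×3218 + 2419
3218 = 1×2419 + 799
2419 = 3×799 + 22
799 = 36×22 + 7
22 = 3×7 + 1
7 = 7×1 + 0
The gcd is 1. Working backward:
1 = 22 − 3·7
1 = −3·799 + 109·22
1 = 109·2419 − 330·799
1 = −330·3218 + 439·2419
1 = 439·5637 − 769·3218
1 = −769·20129 + 2746·5637
1 = 2746·86153 − 11753·20129
Hence 20129⁻¹ ≡ -11753 ≡ 74400 (mod 86153).

74400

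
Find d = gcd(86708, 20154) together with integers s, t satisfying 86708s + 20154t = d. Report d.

2

Euclidean algorithm:
86708 = 4·20154 + 6092
20154 = 3·6092 + 1878
6092 = 3·1878 + 458
1878 = 4·458 + 46
458 = 9·46 + 44
46 = 1·44 + 2
44 = 22·2 + 0
gcd(86708, 20154) = 2.
Back-substituting:
2 = 46 − 44
2 = −458 + 10·46
2 = 10·1878 − 41·458
2 = −41·6092 + 133·1878
2 = 133·20154 − 440·6092
2 = −440·86708 + 1893·20154
So 2 = (-440)·86708 + (1893)·20154.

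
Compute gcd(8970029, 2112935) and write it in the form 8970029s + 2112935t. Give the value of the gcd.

Apply Euclid's algorithm to 8970029 and 2112935:
8970029 = 4×2112935 + 518289
2112935 = 4×518289 + 39779
518289 = 13×39779 + 1162
39779 = 34×1162 + 271
1162 = 4×271 + 78
271 = 3×78 + 37
78 = 2×37 + 4
37 = 9×4 + 1
4 = 4×1 + 0
gcd(8970029, 2112935) = 1.
Back-substituting:
1 = 37 − 9·4
1 = −9·78 + 19·37
1 = 19·271 − 66·78
1 = −66·1162 + 283·271
1 = 283·39779 − 9688·1162
1 = −9688·518289 + 126227·39779
1 = 126227·2112935 − 514596·518289
1 = −514596·8970029 + 2184611·2112935
So 1 = (-514596)·8970029 + (2184611)·2112935.

1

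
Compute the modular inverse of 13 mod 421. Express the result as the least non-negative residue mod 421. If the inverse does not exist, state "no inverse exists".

162

Run Euclid on (421, 13):
421 = 32·13 + 5
13 = 2·5 + 3
5 = 1·3 + 2
3 = 1·2 + 1
2 = 2·1 + 0
Since gcd(13, 421) = 1, back-substitute to write 1 as a combination:
1 = 3 − 2
1 = −5 + 2·3
1 = 2·13 − 5·5
1 = −5·421 + 162·13
So 13·162 ≡ 1 (mod 421).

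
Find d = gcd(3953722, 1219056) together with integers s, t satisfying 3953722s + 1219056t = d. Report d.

Repeated division:
3953722 = 3*1219056 + 296554
1219056 = 4*296554 + 32840
296554 = 9*32840 + 994
32840 = 33*994 + 38
994 = 26*38 + 6
38 = 6*6 + 2
6 = 3*2 + 0
gcd(3953722, 1219056) = 2.
Back-substituting:
2 = 38 − 6·6
2 = −6·994 + 157·38
2 = 157·32840 − 5187·994
2 = −5187·296554 + 46840·32840
2 = 46840·1219056 − 192547·296554
2 = −192547·3953722 + 624481·1219056
So 2 = (-192547)·3953722 + (624481)·1219056.

2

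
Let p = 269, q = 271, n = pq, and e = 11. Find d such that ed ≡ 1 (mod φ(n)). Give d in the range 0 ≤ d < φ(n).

32891

φ(n) = (p−1)(q−1) = 268·270 = 72360.
Need d with 11·d ≡ 1 (mod 72360). Apply the extended Euclidean algorithm:
72360 = 6578·11 + 2
11 = 5·2 + 1
2 = 2·1 + 0
Back-substitute:
1 = 11 − 5·2
1 = −5·72360 + 32891·11
So 11·32891 ≡ 1 (mod 72360), hence d = 32891.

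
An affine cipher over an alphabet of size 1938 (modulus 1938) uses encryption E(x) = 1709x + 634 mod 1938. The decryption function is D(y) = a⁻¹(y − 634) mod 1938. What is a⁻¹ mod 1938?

1481

gcd(1938, 1709) by repeated division:
1938 = 1·1709 + 229
1709 = 7·229 + 106
229 = 2·106 + 17
106 = 6·17 + 4
17 = 4·4 + 1
4 = 4·1 + 0
The gcd is 1. Working backward:
1 = 17 − 4·4
1 = −4·106 + 25·17
1 = 25·229 − 54·106
1 = −54·1709 + 403·229
1 = 403·1938 − 457·1709
So 1709·(-457) ≡ 1 (mod 1938), and -457 ≡ 1481 (mod 1938).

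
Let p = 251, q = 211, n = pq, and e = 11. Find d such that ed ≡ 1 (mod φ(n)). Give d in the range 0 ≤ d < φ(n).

φ(n) = (p−1)(q−1) = 250·210 = 52500.
Need d with 11·d ≡ 1 (mod 52500). Apply the extended Euclidean algorithm:
52500 = 4772·11 + 8
11 = 1·8 + 3
8 = 2·3 + 2
3 = 1·2 + 1
2 = 2·1 + 0
Back-substitute:
1 = 3 − 2
1 = −8 + 3·3
1 = 3·11 − 4·8
1 = −4·52500 + 19091·11
So 11·19091 ≡ 1 (mod 52500), hence d = 19091.

19091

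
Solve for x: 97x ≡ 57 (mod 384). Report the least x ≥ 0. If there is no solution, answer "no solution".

First find gcd(97, 384):
384 = 3*97 + 93
97 = 1*93 + 4
93 = 23*4 + 1
4 = 4*1 + 0
gcd = 1, so a unique solution mod 384 exists.
Back-substitute for the Bézout coefficients:
1 = 93 − 23·4
1 = −23·97 + 24·93
1 = 24·384 − 95·97
So 97·(-95) ≡ 1 (mod 384), giving 97⁻¹ ≡ 289.
x ≡ 97⁻¹·57 ≡ 289·57 ≡ 345 (mod 384).

345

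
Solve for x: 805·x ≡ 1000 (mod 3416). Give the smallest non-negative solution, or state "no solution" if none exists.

gcd(805, 3416):
3416 = 4×805 + 196
805 = 4×196 + 21
196 = 9×21 + 7
21 = 3×7 + 0
gcd = 7, but 7 ∤ 1000, so the congruence has no solution.

no solution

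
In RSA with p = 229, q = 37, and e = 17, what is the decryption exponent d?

φ(n) = (p−1)(q−1) = 228·36 = 8208.
Need d with 17·d ≡ 1 (mod 8208). Apply the extended Euclidean algorithm:
8208 = 482×17 + 14
17 = 1×14 + 3
14 = 4×3 + 2
3 = 1×2 + 1
2 = 2×1 + 0
Back-substitute:
1 = 3 − 2
1 = −14 + 5·3
1 = 5·17 − 6·14
1 = −6·8208 + 2897·17
So 17·2897 ≡ 1 (mod 8208), hence d = 2897.

2897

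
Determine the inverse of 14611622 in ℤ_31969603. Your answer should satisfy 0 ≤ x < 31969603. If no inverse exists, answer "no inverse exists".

Apply the Euclidean algorithm to 31969603 and 14611622:
31969603 = 2*14611622 + 2746359
14611622 = 5*2746359 + 879827
2746359 = 3*879827 + 106878
879827 = 8*106878 + 24803
106878 = 4*24803 + 7666
24803 = 3*7666 + 1805
7666 = 4*1805 + 446
1805 = 4*446 + 21
446 = 21*21 + 5
21 = 4*5 + 1
5 = 5*1 + 0
gcd = 1, so the inverse exists. Back-substitute:
1 = 21 − 4·5
1 = −4·446 + 85·21
1 = 85·1805 − 344·446
1 = −344·7666 + 1461·1805
1 = 1461·24803 − 4727·7666
1 = −4727·106878 + 20369·24803
1 = 20369·879827 − 167679·106878
1 = −167679·2746359 + 523406·879827
1 = 523406·14611622 − 2784709·2746359
1 = −2784709·31969603 + 6092824·14611622
So 14611622·6092824 ≡ 1 (mod 31969603).

6092824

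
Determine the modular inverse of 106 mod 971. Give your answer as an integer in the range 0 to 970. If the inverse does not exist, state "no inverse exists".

Apply the Euclidean algorithm to 971 and 106:
971 = 9·106 + 17
106 = 6·17 + 4
17 = 4·4 + 1
4 = 4·1 + 0
Since gcd(106, 971) = 1, back-substitute to write 1 as a combination:
1 = 17 − 4·4
1 = −4·106 + 25·17
1 = 25·971 − 229·106
Thus 106·(-229) ≡ 1 (mod 971); reducing, -229 mod 971 = 742.

742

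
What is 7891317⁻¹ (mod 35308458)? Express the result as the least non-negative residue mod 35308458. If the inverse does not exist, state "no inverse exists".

no inverse exists

Compute gcd(7891317, 35308458):
35308458 = 4×7891317 + 3743190
7891317 = 2×3743190 + 404937
3743190 = 9×404937 + 98757
404937 = 4×98757 + 9909
98757 = 9×9909 + 9576
9909 = 1×9576 + 333
9576 = 28×333 + 252
333 = 1×252 + 81
252 = 3×81 + 9
81 = 9×9 + 0
gcd(7891317, 35308458) = 9 ≠ 1, so 7891317 has no multiplicative inverse modulo 35308458.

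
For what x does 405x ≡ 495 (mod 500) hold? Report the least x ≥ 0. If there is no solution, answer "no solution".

79

First find gcd(405, 500):
500 = 1×405 + 95
405 = 4×95 + 25
95 = 3×25 + 20
25 = 1×20 + 5
20 = 4×5 + 0
gcd = 5 and 5 | 495, so solutions exist. Divide through by 5: 81x ≡ 99 (mod 100).
Now find 81⁻¹ mod 100:
100 = 1×81 + 19
81 = 4×19 + 5
19 = 3×5 + 4
5 = 1×4 + 1
4 = 4×1 + 0
Back-substitute:
1 = 5 − 4
1 = −19 + 4·5
1 = 4·81 − 17·19
1 = −17·100 + 21·81
So 81⁻¹ ≡ 21 (mod 100).
Then x ≡ 21·99 ≡ 79 (mod 100); the smallest non-negative solution is x = 79.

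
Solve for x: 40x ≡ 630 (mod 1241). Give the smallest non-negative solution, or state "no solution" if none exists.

First find gcd(40, 1241):
1241 = 31*40 + 1
40 = 40*1 + 0
gcd = 1, so a unique solution mod 1241 exists.
Back-substitute for the Bézout coefficients:
1 = 1241 − 31·40
So 40·(-31) ≡ 1 (mod 1241), giving 40⁻¹ ≡ 1210.
x ≡ 40⁻¹·630 ≡ 1210·630 ≡ 326 (mod 1241).

326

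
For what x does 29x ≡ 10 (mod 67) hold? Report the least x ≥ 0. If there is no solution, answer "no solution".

First find gcd(29, 67):
67 = 2·29 + 9
29 = 3·9 + 2
9 = 4·2 + 1
2 = 2·1 + 0
gcd = 1, so a unique solution mod 67 exists.
Back-substitute for the Bézout coefficients:
1 = 9 − 4·2
1 = −4·29 + 13·9
1 = 13·67 − 30·29
So 29·(-30) ≡ 1 (mod 67), giving 29⁻¹ ≡ 37.
x ≡ 29⁻¹·10 ≡ 37·10 ≡ 35 (mod 67).

35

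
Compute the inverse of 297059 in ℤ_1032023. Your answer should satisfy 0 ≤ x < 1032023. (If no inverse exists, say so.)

gcd(1032023, 297059) by repeated division:
1032023 = 3*297059 + 140846
297059 = 2*140846 + 15367
140846 = 9*15367 + 2543
15367 = 6*2543 + 109
2543 = 23*109 + 36
109 = 3*36 + 1
36 = 36*1 + 0
gcd = 1, so the inverse exists. Back-substitute:
1 = 109 − 3·36
1 = −3·2543 + 70·109
1 = 70·15367 − 423·2543
1 = −423·140846 + 3877·15367
1 = 3877·297059 − 8177·140846
1 = −8177·1032023 + 28408·297059
So 297059·28408 ≡ 1 (mod 1032023).

28408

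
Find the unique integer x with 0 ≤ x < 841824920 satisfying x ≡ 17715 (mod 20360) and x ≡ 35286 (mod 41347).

599029275

Write x = 17715 + 20360·k. Then 20360·k ≡ 35286 − 17715 ≡ 17571 (mod 41347).
Need 20360⁻¹ mod 41347. Extended Euclid on (41347, 20360):
41347 = 2*20360 + 627
20360 = 32*627 + 296
627 = 2*296 + 35
296 = 8*35 + 16
35 = 2*16 + 3
16 = 5*3 + 1
3 = 3*1 + 0
Back-substitute:
1 = 16 − 5·3
1 = −5·35 + 11·16
1 = 11·296 − 93·35
1 = −93·627 + 197·296
1 = 197·20360 − 6397·627
1 = −6397·41347 + 12991·20360
20360⁻¹ ≡ 12991 (mod 41347), so k ≡ 12991·17571 ≡ 29421 (mod 41347).
x = 17715 + 20360·29421 = 599029275.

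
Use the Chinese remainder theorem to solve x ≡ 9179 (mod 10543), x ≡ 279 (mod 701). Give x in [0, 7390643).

Write x = 9179 + 10543·k. Then 10543·k ≡ 279 − 9179 ≡ 213 (mod 701).
Need 10543⁻¹ mod 701. Extended Euclid on (701, 28):
701 = 25×28 + 1
28 = 28×1 + 0
Back-substitute:
1 = 701 − 25·28
10543⁻¹ ≡ 676 (mod 701), so k ≡ 676·213 ≡ 283 (mod 701).
x = 9179 + 10543·283 = 2992848.

2992848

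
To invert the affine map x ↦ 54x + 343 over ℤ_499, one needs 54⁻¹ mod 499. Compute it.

Extended Euclidean algorithm:
499 = 9·54 + 13
54 = 4·13 + 2
13 = 6·2 + 1
2 = 2·1 + 0
The gcd is 1. Working backward:
1 = 13 − 6·2
1 = −6·54 + 25·13
1 = 25·499 − 231·54
Thus 54·(-231) ≡ 1 (mod 499); reducing, -231 mod 499 = 268.

268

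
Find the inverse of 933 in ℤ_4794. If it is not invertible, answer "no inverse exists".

Compute gcd(933, 4794):
4794 = 5*933 + 129
933 = 7*129 + 30
129 = 4*30 + 9
30 = 3*9 + 3
9 = 3*3 + 0
gcd(933, 4794) = 3 ≠ 1, so 933 has no multiplicative inverse modulo 4794.

no inverse exists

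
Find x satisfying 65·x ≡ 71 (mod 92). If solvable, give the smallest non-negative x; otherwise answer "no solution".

First find gcd(65, 92):
92 = 1·65 + 27
65 = 2·27 + 11
27 = 2·11 + 5
11 = 2·5 + 1
5 = 5·1 + 0
gcd = 1, so a unique solution mod 92 exists.
Back-substitute for the Bézout coefficients:
1 = 11 − 2·5
1 = −2·27 + 5·11
1 = 5·65 − 12·27
1 = −12·92 + 17·65
So 65·(17) ≡ 1 (mod 92), giving 65⁻¹ ≡ 17.
x ≡ 65⁻¹·71 ≡ 17·71 ≡ 11 (mod 92).

11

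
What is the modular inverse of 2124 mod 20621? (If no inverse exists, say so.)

Extended Euclidean algorithm:
20621 = 9·2124 + 1505
2124 = 1·1505 + 619
1505 = 2·619 + 267
619 = 2·267 + 85
267 = 3·85 + 12
85 = 7·12 + 1
12 = 12·1 + 0
The gcd is 1. Working backward:
1 = 85 − 7·12
1 = −7·267 + 22·85
1 = 22·619 − 51·267
1 = −51·1505 + 124·619
1 = 124·2124 − 175·1505
1 = −175·20621 + 1699·2124
So 2124·1699 ≡ 1 (mod 20621).

1699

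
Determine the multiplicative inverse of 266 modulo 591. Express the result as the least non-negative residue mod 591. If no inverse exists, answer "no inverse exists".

Apply the Euclidean algorithm to 591 and 266:
591 = 2*266 + 59
266 = 4*59 + 30
59 = 1*30 + 29
30 = 1*29 + 1
29 = 29*1 + 0
gcd = 1, so the inverse exists. Back-substitute:
1 = 30 − 29
1 = −59 + 2·30
1 = 2·266 − 9·59
1 = −9·591 + 20·266
So 266·20 ≡ 1 (mod 591).

20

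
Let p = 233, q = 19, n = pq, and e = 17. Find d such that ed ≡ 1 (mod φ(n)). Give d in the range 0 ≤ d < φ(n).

737

φ(n) = (p−1)(q−1) = 232·18 = 4176.
Need d with 17·d ≡ 1 (mod 4176). Apply the extended Euclidean algorithm:
4176 = 245×17 + 11
17 = 1×11 + 6
11 = 1×6 + 5
6 = 1×5 + 1
5 = 5×1 + 0
Back-substitute:
1 = 6 − 5
1 = −11 + 2·6
1 = 2·17 − 3·11
1 = −3·4176 + 737·17
So 17·737 ≡ 1 (mod 4176), hence d = 737.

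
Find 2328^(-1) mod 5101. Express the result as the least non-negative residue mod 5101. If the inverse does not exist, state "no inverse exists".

3863

Apply the Euclidean algorithm to 5101 and 2328:
5101 = 2×2328 + 445
2328 = 5×445 + 103
445 = 4×103 + 33
103 = 3×33 + 4
33 = 8×4 + 1
4 = 4×1 + 0
The gcd is 1. Working backward:
1 = 33 − 8·4
1 = −8·103 + 25·33
1 = 25·445 − 108·103
1 = −108·2328 + 565·445
1 = 565·5101 − 1238·2328
So 2328·(-1238) ≡ 1 (mod 5101), and -1238 ≡ 3863 (mod 5101).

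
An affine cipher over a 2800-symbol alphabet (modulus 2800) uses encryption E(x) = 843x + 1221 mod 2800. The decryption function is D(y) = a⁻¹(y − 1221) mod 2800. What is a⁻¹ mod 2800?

Extended Euclidean algorithm:
2800 = 3*843 + 271
843 = 3*271 + 30
271 = 9*30 + 1
30 = 30*1 + 0
Since gcd(843, 2800) = 1, back-substitute to write 1 as a combination:
1 = 271 − 9·30
1 = −9·843 + 28·271
1 = 28·2800 − 93·843
Hence 843⁻¹ ≡ -93 ≡ 2707 (mod 2800).

2707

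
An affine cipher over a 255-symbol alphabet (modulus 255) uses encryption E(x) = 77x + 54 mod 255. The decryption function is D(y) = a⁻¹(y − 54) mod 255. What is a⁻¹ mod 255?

53

Extended Euclidean algorithm:
255 = 3·77 + 24
77 = 3·24 + 5
24 = 4·5 + 4
5 = 1·4 + 1
4 = 4·1 + 0
Since gcd(77, 255) = 1, back-substitute to write 1 as a combination:
1 = 5 − 4
1 = −24 + 5·5
1 = 5·77 − 16·24
1 = −16·255 + 53·77
So 77·53 ≡ 1 (mod 255).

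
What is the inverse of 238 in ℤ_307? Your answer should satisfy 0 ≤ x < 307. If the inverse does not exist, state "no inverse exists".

218

gcd(307, 238) by repeated division:
307 = 1×238 + 69
238 = 3×69 + 31
69 = 2×31 + 7
31 = 4×7 + 3
7 = 2×3 + 1
3 = 3×1 + 0
Since gcd(238, 307) = 1, back-substitute to write 1 as a combination:
1 = 7 − 2·3
1 = −2·31 + 9·7
1 = 9·69 − 20·31
1 = −20·238 + 69·69
1 = 69·307 − 89·238
So 238·(-89) ≡ 1 (mod 307), and -89 ≡ 218 (mod 307).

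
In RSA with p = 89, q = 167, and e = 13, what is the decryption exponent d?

φ(n) = (p−1)(q−1) = 88·166 = 14608.
Need d with 13·d ≡ 1 (mod 14608). Apply the extended Euclidean algorithm:
14608 = 1123×13 + 9
13 = 1×9 + 4
9 = 2×4 + 1
4 = 4×1 + 0
Back-substitute:
1 = 9 − 2·4
1 = −2·13 + 3·9
1 = 3·14608 − 3371·13
So 13·(-3371) ≡ 1 (mod 14608), hence d ≡ -3371 ≡ 11237 (mod 14608).

11237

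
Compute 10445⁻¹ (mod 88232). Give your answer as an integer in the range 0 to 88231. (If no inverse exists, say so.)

12181

Extended Euclidean algorithm:
88232 = 8·10445 + 4672
10445 = 2·4672 + 1101
4672 = 4·1101 + 268
1101 = 4·268 + 29
268 = 9·29 + 7
29 = 4·7 + 1
7 = 7·1 + 0
The gcd is 1. Working backward:
1 = 29 − 4·7
1 = −4·268 + 37·29
1 = 37·1101 − 152·268
1 = −152·4672 + 645·1101
1 = 645·10445 − 1442·4672
1 = −1442·88232 + 12181·10445
So 10445·12181 ≡ 1 (mod 88232).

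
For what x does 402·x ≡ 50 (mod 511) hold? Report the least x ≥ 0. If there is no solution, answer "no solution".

173

First find gcd(402, 511):
511 = 1·402 + 109
402 = 3·109 + 75
109 = 1·75 + 34
75 = 2·34 + 7
34 = 4·7 + 6
7 = 1·6 + 1
6 = 6·1 + 0
gcd = 1, so a unique solution mod 511 exists.
Back-substitute for the Bézout coefficients:
1 = 7 − 6
1 = −34 + 5·7
1 = 5·75 − 11·34
1 = −11·109 + 16·75
1 = 16·402 − 59·109
1 = −59·511 + 75·402
So 402·(75) ≡ 1 (mod 511), giving 402⁻¹ ≡ 75.
x ≡ 402⁻¹·50 ≡ 75·50 ≡ 173 (mod 511).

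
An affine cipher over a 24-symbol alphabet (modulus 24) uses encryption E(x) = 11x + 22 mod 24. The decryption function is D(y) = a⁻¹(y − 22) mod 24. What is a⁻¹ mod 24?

Apply the Euclidean algorithm to 24 and 11:
24 = 2×11 + 2
11 = 5×2 + 1
2 = 2×1 + 0
The gcd is 1. Working backward:
1 = 11 − 5·2
1 = −5·24 + 11·11
So 11·11 ≡ 1 (mod 24).

11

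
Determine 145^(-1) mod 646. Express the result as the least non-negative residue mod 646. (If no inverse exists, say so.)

597

gcd(646, 145) by repeated division:
646 = 4*145 + 66
145 = 2*66 + 13
66 = 5*13 + 1
13 = 13*1 + 0
gcd = 1, so the inverse exists. Back-substitute:
1 = 66 − 5·13
1 = −5·145 + 11·66
1 = 11·646 − 49·145
Hence 145⁻¹ ≡ -49 ≡ 597 (mod 646).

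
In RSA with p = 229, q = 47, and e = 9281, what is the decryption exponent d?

φ(n) = (p−1)(q−1) = 228·46 = 10488.
Need d with 9281·d ≡ 1 (mod 10488). Apply the extended Euclidean algorithm:
10488 = 1·9281 + 1207
9281 = 7·1207 + 832
1207 = 1·832 + 375
832 = 2·375 + 82
375 = 4·82 + 47
82 = 1·47 + 35
47 = 1·35 + 12
35 = 2·12 + 11
12 = 1·11 + 1
11 = 11·1 + 0
Back-substitute:
1 = 12 − 11
1 = −35 + 3·12
1 = 3·47 − 4·35
1 = −4·82 + 7·47
1 = 7·375 − 32·82
1 = −32·832 + 71·375
1 = 71·1207 − 103·832
1 = −103·9281 + 792·1207
1 = 792·10488 − 895·9281
So 9281·(-895) ≡ 1 (mod 10488), hence d ≡ -895 ≡ 9593 (mod 10488).

9593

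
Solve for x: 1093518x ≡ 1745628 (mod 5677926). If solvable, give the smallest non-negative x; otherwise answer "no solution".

889321

First find gcd(1093518, 5677926):
5677926 = 5×1093518 + 210336
1093518 = 5×210336 + 41838
210336 = 5×41838 + 1146
41838 = 36×1146 + 582
1146 = 1×582 + 564
582 = 1×564 + 18
564 = 31×18 + 6
18 = 3×6 + 0
gcd = 6 and 6 | 1745628, so solutions exist. Divide through by 6: 182253x ≡ 290938 (mod 946321).
Now find 182253⁻¹ mod 946321:
946321 = 5·182253 + 35056
182253 = 5·35056 + 6973
35056 = 5·6973 + 191
6973 = 36·191 + 97
191 = 1·97 + 94
97 = 1·94 + 3
94 = 31·3 + 1
3 = 3·1 + 0
Back-substitute:
1 = 94 − 31·3
1 = −31·97 + 32·94
1 = 32·191 − 63·97
1 = −63·6973 + 2300·191
1 = 2300·35056 − 11563·6973
1 = −11563·182253 + 60115·35056
1 = 60115·946321 − 312138·182253
So 182253·(-312138) ≡ 1 (mod 946321), i.e. 182253⁻¹ ≡ 634183.
Then x ≡ 634183·290938 ≡ 889321 (mod 946321); the smallest non-negative solution is x = 889321.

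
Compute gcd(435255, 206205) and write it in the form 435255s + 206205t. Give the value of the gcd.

Apply Euclid's algorithm to 435255 and 206205:
435255 = 2×206205 + 22845
206205 = 9×22845 + 600
22845 = 38×600 + 45
600 = 13×45 + 15
45 = 3×15 + 0
gcd(435255, 206205) = 15.
Express as a combination:
15 = 600 − 13·45
15 = −13·22845 + 495·600
15 = 495·206205 − 4468·22845
15 = −4468·435255 + 9431·206205
So 15 = (-4468)·435255 + (9431)·206205.

15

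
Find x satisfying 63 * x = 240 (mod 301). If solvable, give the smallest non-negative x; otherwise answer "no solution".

no solution

gcd(63, 301):
301 = 4*63 + 49
63 = 1*49 + 14
49 = 3*14 + 7
14 = 2*7 + 0
gcd = 7, but 7 ∤ 240, so the congruence has no solution.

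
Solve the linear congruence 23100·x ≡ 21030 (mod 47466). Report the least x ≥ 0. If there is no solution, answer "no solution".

First find gcd(23100, 47466):
47466 = 2*23100 + 1266
23100 = 18*1266 + 312
1266 = 4*312 + 18
312 = 17*18 + 6
18 = 3*6 + 0
gcd = 6 and 6 | 21030, so solutions exist. Divide through by 6: 3850x ≡ 3505 (mod 7911).
Now find 3850⁻¹ mod 7911:
7911 = 2*3850 + 211
3850 = 18*211 + 52
211 = 4*52 + 3
52 = 17*3 + 1
3 = 3*1 + 0
Back-substitute:
1 = 52 − 17·3
1 = −17·211 + 69·52
1 = 69·3850 − 1259·211
1 = −1259·7911 + 2587·3850
So 3850⁻¹ ≡ 2587 (mod 7911).
Then x ≡ 2587·3505 ≡ 1429 (mod 7911); the smallest non-negative solution is x = 1429.

1429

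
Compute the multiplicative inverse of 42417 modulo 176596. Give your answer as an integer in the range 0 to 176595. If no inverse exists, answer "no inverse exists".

Apply the Euclidean algorithm to 176596 and 42417:
176596 = 4*42417 + 6928
42417 = 6*6928 + 849
6928 = 8*849 + 136
849 = 6*136 + 33
136 = 4*33 + 4
33 = 8*4 + 1
4 = 4*1 + 0
Since gcd(42417, 176596) = 1, back-substitute to write 1 as a combination:
1 = 33 − 8·4
1 = −8·136 + 33·33
1 = 33·849 − 206·136
1 = −206·6928 + 1681·849
1 = 1681·42417 − 10292·6928
1 = −10292·176596 + 42849·42417
So 42417·42849 ≡ 1 (mod 176596).

42849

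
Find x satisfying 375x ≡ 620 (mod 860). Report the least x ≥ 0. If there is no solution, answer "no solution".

20

First find gcd(375, 860):
860 = 2*375 + 110
375 = 3*110 + 45
110 = 2*45 + 20
45 = 2*20 + 5
20 = 4*5 + 0
gcd = 5 and 5 | 620, so solutions exist. Divide through by 5: 75x ≡ 124 (mod 172).
Now find 75⁻¹ mod 172:
172 = 2×75 + 22
75 = 3×22 + 9
22 = 2×9 + 4
9 = 2×4 + 1
4 = 4×1 + 0
Back-substitute:
1 = 9 − 2·4
1 = −2·22 + 5·9
1 = 5·75 − 17·22
1 = −17·172 + 39·75
So 75⁻¹ ≡ 39 (mod 172).
Then x ≡ 39·124 ≡ 20 (mod 172); the smallest non-negative solution is x = 20.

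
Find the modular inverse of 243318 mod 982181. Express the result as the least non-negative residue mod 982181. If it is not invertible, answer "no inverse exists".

Extended Euclidean algorithm:
982181 = 4×243318 + 8909
243318 = 27×8909 + 2775
8909 = 3×2775 + 584
2775 = 4×584 + 439
584 = 1×439 + 145
439 = 3×145 + 4
145 = 36×4 + 1
4 = 4×1 + 0
Since gcd(243318, 982181) = 1, back-substitute to write 1 as a combination:
1 = 145 − 36·4
1 = −36·439 + 109·145
1 = 109·584 − 145·439
1 = −145·2775 + 689·584
1 = 689·8909 − 2212·2775
1 = −2212·243318 + 60413·8909
1 = 60413·982181 − 243864·243318
Hence 243318⁻¹ ≡ -243864 ≡ 738317 (mod 982181).

738317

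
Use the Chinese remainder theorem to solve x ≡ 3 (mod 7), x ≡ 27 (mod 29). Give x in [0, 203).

143

Write x = 3 + 7·k. Then 7·k ≡ 27 − 3 ≡ 24 (mod 29).
Need 7⁻¹ mod 29. Extended Euclid on (29, 7):
29 = 4·7 + 1
7 = 7·1 + 0
Back-substitute:
1 = 29 − 4·7
7⁻¹ ≡ 25 (mod 29), so k ≡ 25·24 ≡ 20 (mod 29).
x = 3 + 7·20 = 143.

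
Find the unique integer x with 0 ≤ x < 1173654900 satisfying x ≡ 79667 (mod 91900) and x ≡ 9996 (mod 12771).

Write x = 79667 + 91900·k. Then 91900·k ≡ 9996 − 79667 ≡ 6955 (mod 12771).
Need 91900⁻¹ mod 12771. Extended Euclid on (12771, 2503):
12771 = 5·2503 + 256
2503 = 9·256 + 199
256 = 1·199 + 57
199 = 3·57 + 28
57 = 2·28 + 1
28 = 28·1 + 0
Back-substitute:
1 = 57 − 2·28
1 = −2·199 + 7·57
1 = 7·256 − 9·199
1 = −9·2503 + 88·256
1 = 88·12771 − 449·2503
91900⁻¹ ≡ 12322 (mod 12771), so k ≡ 12322·6955 ≡ 6100 (mod 12771).
x = 79667 + 91900·6100 = 560669667.

560669667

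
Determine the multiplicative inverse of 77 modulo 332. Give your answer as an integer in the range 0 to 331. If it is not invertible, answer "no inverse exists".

gcd(332, 77) by repeated division:
332 = 4·77 + 24
77 = 3·24 + 5
24 = 4·5 + 4
5 = 1·4 + 1
4 = 4·1 + 0
gcd = 1, so the inverse exists. Back-substitute:
1 = 5 − 4
1 = −24 + 5·5
1 = 5·77 − 16·24
1 = −16·332 + 69·77
So 77·69 ≡ 1 (mod 332).

69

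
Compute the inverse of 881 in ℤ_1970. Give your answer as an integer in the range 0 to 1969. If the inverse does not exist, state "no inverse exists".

161

Run Euclid on (1970, 881):
1970 = 2·881 + 208
881 = 4·208 + 49
208 = 4·49 + 12
49 = 4·12 + 1
12 = 12·1 + 0
The gcd is 1. Working backward:
1 = 49 − 4·12
1 = −4·208 + 17·49
1 = 17·881 − 72·208
1 = −72·1970 + 161·881
So 881·161 ≡ 1 (mod 1970).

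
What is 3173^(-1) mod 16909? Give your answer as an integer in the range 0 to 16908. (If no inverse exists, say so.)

gcd(16909, 3173) by repeated division:
16909 = 5*3173 + 1044
3173 = 3*1044 + 41
1044 = 25*41 + 19
41 = 2*19 + 3
19 = 6*3 + 1
3 = 3*1 + 0
The gcd is 1. Working backward:
1 = 19 − 6·3
1 = −6·41 + 13·19
1 = 13·1044 − 331·41
1 = −331·3173 + 1006·1044
1 = 1006·16909 − 5361·3173
So 3173·(-5361) ≡ 1 (mod 16909), and -5361 ≡ 11548 (mod 16909).

11548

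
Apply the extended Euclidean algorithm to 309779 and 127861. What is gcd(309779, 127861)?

Euclidean algorithm:
309779 = 2·127861 + 54057
127861 = 2·54057 + 19747
54057 = 2·19747 + 14563
19747 = 1·14563 + 5184
14563 = 2·5184 + 4195
5184 = 1·4195 + 989
4195 = 4·989 + 239
989 = 4·239 + 33
239 = 7·33 + 8
33 = 4·8 + 1
8 = 8·1 + 0
gcd(309779, 127861) = 1.
Express as a combination:
1 = 33 − 4·8
1 = −4·239 + 29·33
1 = 29·989 − 120·239
1 = −120·4195 + 509·989
1 = 509·5184 − 629·4195
1 = −629·14563 + 1767·5184
1 = 1767·19747 − 2396·14563
1 = −2396·54057 + 6559·19747
1 = 6559·127861 − 15514·54057
1 = −15514·309779 + 37587·127861
So 1 = (-15514)·309779 + (37587)·127861.

1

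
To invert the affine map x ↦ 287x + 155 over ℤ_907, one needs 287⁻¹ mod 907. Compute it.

Apply the Euclidean algorithm to 907 and 287:
907 = 3×287 + 46
287 = 6×46 + 11
46 = 4×11 + 2
11 = 5×2 + 1
2 = 2×1 + 0
gcd = 1, so the inverse exists. Back-substitute:
1 = 11 − 5·2
1 = −5·46 + 21·11
1 = 21·287 − 131·46
1 = −131·907 + 414·287
So 287·414 ≡ 1 (mod 907).

414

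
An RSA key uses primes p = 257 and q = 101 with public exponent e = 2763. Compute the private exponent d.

13027

φ(n) = (p−1)(q−1) = 256·100 = 25600.
Need d with 2763·d ≡ 1 (mod 25600). Apply the extended Euclidean algorithm:
25600 = 9*2763 + 733
2763 = 3*733 + 564
733 = 1*564 + 169
564 = 3*169 + 57
169 = 2*57 + 55
57 = 1*55 + 2
55 = 27*2 + 1
2 = 2*1 + 0
Back-substitute:
1 = 55 − 27·2
1 = −27·57 + 28·55
1 = 28·169 − 83·57
1 = −83·564 + 277·169
1 = 277·733 − 360·564
1 = −360·2763 + 1357·733
1 = 1357·25600 − 12573·2763
So 2763·(-12573) ≡ 1 (mod 25600), hence d ≡ -12573 ≡ 13027 (mod 25600).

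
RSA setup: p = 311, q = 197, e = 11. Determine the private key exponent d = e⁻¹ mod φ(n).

φ(n) = (p−1)(q−1) = 310·196 = 60760.
Need d with 11·d ≡ 1 (mod 60760). Apply the extended Euclidean algorithm:
60760 = 5523*11 + 7
11 = 1*7 + 4
7 = 1*4 + 3
4 = 1*3 + 1
3 = 3*1 + 0
Back-substitute:
1 = 4 − 3
1 = −7 + 2·4
1 = 2·11 − 3·7
1 = −3·60760 + 16571·11
So 11·16571 ≡ 1 (mod 60760), hence d = 16571.

16571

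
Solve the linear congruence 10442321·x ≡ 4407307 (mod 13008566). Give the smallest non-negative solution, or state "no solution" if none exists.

9022813

First find gcd(10442321, 13008566):
13008566 = 1×10442321 + 2566245
10442321 = 4×2566245 + 177341
2566245 = 14×177341 + 83471
177341 = 2×83471 + 10399
83471 = 8×10399 + 279
10399 = 37×279 + 76
279 = 3×76 + 51
76 = 1×51 + 25
51 = 2×25 + 1
25 = 25×1 + 0
gcd = 1, so a unique solution mod 13008566 exists.
Back-substitute for the Bézout coefficients:
1 = 51 − 2·25
1 = −2·76 + 3·51
1 = 3·279 − 11·76
1 = −11·10399 + 410·279
1 = 410·83471 − 3291·10399
1 = −3291·177341 + 6992·83471
1 = 6992·2566245 − 101179·177341
1 = −101179·10442321 + 411708·2566245
1 = 411708·13008566 − 512887·10442321
So 10442321·(-512887) ≡ 1 (mod 13008566), giving 10442321⁻¹ ≡ 12495679.
x ≡ 10442321⁻¹·4407307 ≡ 12495679·4407307 ≡ 9022813 (mod 13008566).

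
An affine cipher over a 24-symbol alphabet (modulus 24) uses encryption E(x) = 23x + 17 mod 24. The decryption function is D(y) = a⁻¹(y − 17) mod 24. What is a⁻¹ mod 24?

gcd(24, 23) by repeated division:
24 = 1*23 + 1
23 = 23*1 + 0
Since gcd(23, 24) = 1, back-substitute to write 1 as a combination:
1 = 24 − 23
So 23·(-1) ≡ 1 (mod 24), and -1 ≡ 23 (mod 24).

23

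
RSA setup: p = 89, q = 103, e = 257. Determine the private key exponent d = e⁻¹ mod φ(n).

8033

φ(n) = (p−1)(q−1) = 88·102 = 8976.
Need d with 257·d ≡ 1 (mod 8976). Apply the extended Euclidean algorithm:
8976 = 34×257 + 238
257 = 1×238 + 19
238 = 12×19 + 10
19 = 1×10 + 9
10 = 1×9 + 1
9 = 9×1 + 0
Back-substitute:
1 = 10 − 9
1 = −19 + 2·10
1 = 2·238 − 25·19
1 = −25·257 + 27·238
1 = 27·8976 − 943·257
So 257·(-943) ≡ 1 (mod 8976), hence d ≡ -943 ≡ 8033 (mod 8976).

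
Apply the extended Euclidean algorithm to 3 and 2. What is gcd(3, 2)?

1

Repeated division:
3 = 1*2 + 1
2 = 2*1 + 0
gcd(3, 2) = 1.
Express as a combination:
1 = 3 − 2
So 1 = (1)·3 + (-1)·2.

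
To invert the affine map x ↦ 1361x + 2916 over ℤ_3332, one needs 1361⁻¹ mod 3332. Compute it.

Apply the Euclidean algorithm to 3332 and 1361:
3332 = 2×1361 + 610
1361 = 2×610 + 141
610 = 4×141 + 46
141 = 3×46 + 3
46 = 15×3 + 1
3 = 3×1 + 0
The gcd is 1. Working backward:
1 = 46 − 15·3
1 = −15·141 + 46·46
1 = 46·610 − 199·141
1 = −199·1361 + 444·610
1 = 444·3332 − 1087·1361
Thus 1361·(-1087) ≡ 1 (mod 3332); reducing, -1087 mod 3332 = 2245.

2245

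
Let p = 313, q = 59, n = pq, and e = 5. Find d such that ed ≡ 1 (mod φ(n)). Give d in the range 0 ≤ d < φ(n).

14477

φ(n) = (p−1)(q−1) = 312·58 = 18096.
Need d with 5·d ≡ 1 (mod 18096). Apply the extended Euclidean algorithm:
18096 = 3619·5 + 1
5 = 5·1 + 0
Back-substitute:
1 = 18096 − 3619·5
So 5·(-3619) ≡ 1 (mod 18096), hence d ≡ -3619 ≡ 14477 (mod 18096).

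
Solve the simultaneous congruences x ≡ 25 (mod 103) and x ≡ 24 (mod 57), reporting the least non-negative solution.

Write x = 25 + 103·k. Then 103·k ≡ 24 − 25 ≡ 56 (mod 57).
Need 103⁻¹ mod 57. Extended Euclid on (57, 46):
57 = 1·46 + 11
46 = 4·11 + 2
11 = 5·2 + 1
2 = 2·1 + 0
Back-substitute:
1 = 11 − 5·2
1 = −5·46 + 21·11
1 = 21·57 − 26·46
103⁻¹ ≡ 31 (mod 57), so k ≡ 31·56 ≡ 26 (mod 57).
x = 25 + 103·26 = 2703.

2703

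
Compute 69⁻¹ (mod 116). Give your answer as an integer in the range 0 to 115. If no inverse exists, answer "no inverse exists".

Extended Euclidean algorithm:
116 = 1×69 + 47
69 = 1×47 + 22
47 = 2×22 + 3
22 = 7×3 + 1
3 = 3×1 + 0
The gcd is 1. Working backward:
1 = 22 − 7·3
1 = −7·47 + 15·22
1 = 15·69 − 22·47
1 = −22·116 + 37·69
So 69·37 ≡ 1 (mod 116).

37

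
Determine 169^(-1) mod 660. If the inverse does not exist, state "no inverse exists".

289

Run Euclid on (660, 169):
660 = 3*169 + 153
169 = 1*153 + 16
153 = 9*16 + 9
16 = 1*9 + 7
9 = 1*7 + 2
7 = 3*2 + 1
2 = 2*1 + 0
gcd = 1, so the inverse exists. Back-substitute:
1 = 7 − 3·2
1 = −3·9 + 4·7
1 = 4·16 − 7·9
1 = −7·153 + 67·16
1 = 67·169 − 74·153
1 = −74·660 + 289·169
So 169·289 ≡ 1 (mod 660).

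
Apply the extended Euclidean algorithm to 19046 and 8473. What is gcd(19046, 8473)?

1

Euclidean algorithm:
19046 = 2·8473 + 2100
8473 = 4·2100 + 73
2100 = 28·73 + 56
73 = 1·56 + 17
56 = 3·17 + 5
17 = 3·5 + 2
5 = 2·2 + 1
2 = 2·1 + 0
gcd(19046, 8473) = 1.
Working backward:
1 = 5 − 2·2
1 = −2·17 + 7·5
1 = 7·56 − 23·17
1 = −23·73 + 30·56
1 = 30·2100 − 863·73
1 = −863·8473 + 3482·2100
1 = 3482·19046 − 7827·8473
So 1 = (3482)·19046 + (-7827)·8473.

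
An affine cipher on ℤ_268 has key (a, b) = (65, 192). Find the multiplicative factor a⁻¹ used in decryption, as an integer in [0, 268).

33

gcd(268, 65) by repeated division:
268 = 4×65 + 8
65 = 8×8 + 1
8 = 8×1 + 0
Since gcd(65, 268) = 1, back-substitute to write 1 as a combination:
1 = 65 − 8·8
1 = −8·268 + 33·65
So 65·33 ≡ 1 (mod 268).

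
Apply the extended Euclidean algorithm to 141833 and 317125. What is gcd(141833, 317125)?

Repeated division:
317125 = 2*141833 + 33459
141833 = 4*33459 + 7997
33459 = 4*7997 + 1471
7997 = 5*1471 + 642
1471 = 2*642 + 187
642 = 3*187 + 81
187 = 2*81 + 25
81 = 3*25 + 6
25 = 4*6 + 1
6 = 6*1 + 0
gcd(141833, 317125) = 1.
Back-substituting:
1 = 25 − 4·6
1 = −4·81 + 13·25
1 = 13·187 − 30·81
1 = −30·642 + 103·187
1 = 103·1471 − 236·642
1 = −236·7997 + 1283·1471
1 = 1283·33459 − 5368·7997
1 = −5368·141833 + 22755·33459
1 = 22755·317125 − 50878·141833
So 1 = (22755)·317125 + (-50878)·141833.

1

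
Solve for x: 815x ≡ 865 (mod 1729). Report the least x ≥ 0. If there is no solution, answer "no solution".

489

First find gcd(815, 1729):
1729 = 2×815 + 99
815 = 8×99 + 23
99 = 4×23 + 7
23 = 3×7 + 2
7 = 3×2 + 1
2 = 2×1 + 0
gcd = 1, so a unique solution mod 1729 exists.
Back-substitute for the Bézout coefficients:
1 = 7 − 3·2
1 = −3·23 + 10·7
1 = 10·99 − 43·23
1 = −43·815 + 354·99
1 = 354·1729 − 751·815
So 815·(-751) ≡ 1 (mod 1729), giving 815⁻¹ ≡ 978.
x ≡ 815⁻¹·865 ≡ 978·865 ≡ 489 (mod 1729).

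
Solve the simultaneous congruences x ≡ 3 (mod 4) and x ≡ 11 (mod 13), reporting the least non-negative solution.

11

Write x = 3 + 4·k. Then 4·k ≡ 11 − 3 ≡ 8 (mod 13).
Need 4⁻¹ mod 13. Extended Euclid on (13, 4):
13 = 3*4 + 1
4 = 4*1 + 0
Back-substitute:
1 = 13 − 3·4
4⁻¹ ≡ 10 (mod 13), so k ≡ 10·8 ≡ 2 (mod 13).
x = 3 + 4·2 = 11.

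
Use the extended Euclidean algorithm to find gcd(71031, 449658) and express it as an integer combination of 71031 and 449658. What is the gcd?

Apply Euclid's algorithm to 449658 and 71031:
449658 = 6×71031 + 23472
71031 = 3×23472 + 615
23472 = 38×615 + 102
615 = 6×102 + 3
102 = 34×3 + 0
gcd(71031, 449658) = 3.
Working backward:
3 = 615 − 6·102
3 = −6·23472 + 229·615
3 = 229·71031 − 693·23472
3 = −693·449658 + 4387·71031
So 3 = (-693)·449658 + (4387)·71031.

3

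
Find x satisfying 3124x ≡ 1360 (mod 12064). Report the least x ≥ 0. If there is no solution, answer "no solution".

First find gcd(3124, 12064):
12064 = 3·3124 + 2692
3124 = 1·2692 + 432
2692 = 6·432 + 100
432 = 4·100 + 32
100 = 3·32 + 4
32 = 8·4 + 0
gcd = 4 and 4 | 1360, so solutions exist. Divide through by 4: 781x ≡ 340 (mod 3016).
Now find 781⁻¹ mod 3016:
3016 = 3*781 + 673
781 = 1*673 + 108
673 = 6*108 + 25
108 = 4*25 + 8
25 = 3*8 + 1
8 = 8*1 + 0
Back-substitute:
1 = 25 − 3·8
1 = −3·108 + 13·25
1 = 13·673 − 81·108
1 = −81·781 + 94·673
1 = 94·3016 − 363·781
So 781·(-363) ≡ 1 (mod 3016), i.e. 781⁻¹ ≡ 2653.
Then x ≡ 2653·340 ≡ 236 (mod 3016); the smallest non-negative solution is x = 236.

236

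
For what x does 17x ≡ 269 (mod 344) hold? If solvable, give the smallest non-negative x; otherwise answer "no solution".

First find gcd(17, 344):
344 = 20×17 + 4
17 = 4×4 + 1
4 = 4×1 + 0
gcd = 1, so a unique solution mod 344 exists.
Back-substitute for the Bézout coefficients:
1 = 17 − 4·4
1 = −4·344 + 81·17
So 17·(81) ≡ 1 (mod 344), giving 17⁻¹ ≡ 81.
x ≡ 17⁻¹·269 ≡ 81·269 ≡ 117 (mod 344).

117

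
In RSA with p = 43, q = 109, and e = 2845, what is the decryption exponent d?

397

φ(n) = (p−1)(q−1) = 42·108 = 4536.
Need d with 2845·d ≡ 1 (mod 4536). Apply the extended Euclidean algorithm:
4536 = 1×2845 + 1691
2845 = 1×1691 + 1154
1691 = 1×1154 + 537
1154 = 2×537 + 80
537 = 6×80 + 57
80 = 1×57 + 23
57 = 2×23 + 11
23 = 2×11 + 1
11 = 11×1 + 0
Back-substitute:
1 = 23 − 2·11
1 = −2·57 + 5·23
1 = 5·80 − 7·57
1 = −7·537 + 47·80
1 = 47·1154 − 101·537
1 = −101·1691 + 148·1154
1 = 148·2845 − 249·1691
1 = −249·4536 + 397·2845
So 2845·397 ≡ 1 (mod 4536), hence d = 397.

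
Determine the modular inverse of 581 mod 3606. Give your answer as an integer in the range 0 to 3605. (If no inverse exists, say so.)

gcd(3606, 581) by repeated division:
3606 = 6·581 + 120
581 = 4·120 + 101
120 = 1·101 + 19
101 = 5·19 + 6
19 = 3·6 + 1
6 = 6·1 + 0
The gcd is 1. Working backward:
1 = 19 − 3·6
1 = −3·101 + 16·19
1 = 16·120 − 19·101
1 = −19·581 + 92·120
1 = 92·3606 − 571·581
Thus 581·(-571) ≡ 1 (mod 3606); reducing, -571 mod 3606 = 3035.

3035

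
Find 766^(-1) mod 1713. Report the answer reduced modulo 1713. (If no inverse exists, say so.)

1183

gcd(1713, 766) by repeated division:
1713 = 2*766 + 181
766 = 4*181 + 42
181 = 4*42 + 13
42 = 3*13 + 3
13 = 4*3 + 1
3 = 3*1 + 0
Since gcd(766, 1713) = 1, back-substitute to write 1 as a combination:
1 = 13 − 4·3
1 = −4·42 + 13·13
1 = 13·181 − 56·42
1 = −56·766 + 237·181
1 = 237·1713 − 530·766
So 766·(-530) ≡ 1 (mod 1713), and -530 ≡ 1183 (mod 1713).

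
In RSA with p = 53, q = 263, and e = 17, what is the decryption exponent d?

φ(n) = (p−1)(q−1) = 52·262 = 13624.
Need d with 17·d ≡ 1 (mod 13624). Apply the extended Euclidean algorithm:
13624 = 801·17 + 7
17 = 2·7 + 3
7 = 2·3 + 1
3 = 3·1 + 0
Back-substitute:
1 = 7 − 2·3
1 = −2·17 + 5·7
1 = 5·13624 − 4007·17
So 17·(-4007) ≡ 1 (mod 13624), hence d ≡ -4007 ≡ 9617 (mod 13624).

9617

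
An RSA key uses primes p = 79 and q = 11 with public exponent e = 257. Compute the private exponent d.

φ(n) = (p−1)(q−1) = 78·10 = 780.
Need d with 257·d ≡ 1 (mod 780). Apply the extended Euclidean algorithm:
780 = 3×257 + 9
257 = 28×9 + 5
9 = 1×5 + 4
5 = 1×4 + 1
4 = 4×1 + 0
Back-substitute:
1 = 5 − 4
1 = −9 + 2·5
1 = 2·257 − 57·9
1 = −57·780 + 173·257
So 257·173 ≡ 1 (mod 780), hence d = 173.

173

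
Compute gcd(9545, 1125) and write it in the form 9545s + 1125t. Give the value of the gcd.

Euclidean algorithm:
9545 = 8×1125 + 545
1125 = 2×545 + 35
545 = 15×35 + 20
35 = 1×20 + 15
20 = 1×15 + 5
15 = 3×5 + 0
gcd(9545, 1125) = 5.
Express as a combination:
5 = 20 − 15
5 = −35 + 2·20
5 = 2·545 − 31·35
5 = −31·1125 + 64·545
5 = 64·9545 − 543·1125
So 5 = (64)·9545 + (-543)·1125.

5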